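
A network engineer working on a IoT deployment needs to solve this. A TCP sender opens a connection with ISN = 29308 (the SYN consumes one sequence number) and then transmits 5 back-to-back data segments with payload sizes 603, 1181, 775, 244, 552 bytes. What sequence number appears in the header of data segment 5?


The SYN occupies sequence number ISN = 29308, so the first data byte is ISN + 1 = 29309.
SEQ of data segment i = (ISN + 1) + sum of payload sizes of segments 1..i-1.
Segment 1: SEQ = 29309, payload = 603 bytes
Segment 2: SEQ = 29912, payload = 1181 bytes
Segment 3: SEQ = 31093, payload = 775 bytes
Segment 4: SEQ = 31868, payload = 244 bytes
Segment 5: SEQ = 32112, payload = 552 bytes
SEQ of segment 5 = 29309 + 603 + 1181 + 775 + 244 = 32112

32112


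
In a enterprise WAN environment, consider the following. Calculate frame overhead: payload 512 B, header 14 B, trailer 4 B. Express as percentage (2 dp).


Given: payload = 512 B, header = 14 B, trailer = 4 B
Overhead bytes = header + trailer = 14 + 4 = 18
Total frame = payload + overhead = 512 + 18 = 530
Overhead % = 18 / 530 * 100 = 3.3962% -> 3.40% (2 dp)

3.40


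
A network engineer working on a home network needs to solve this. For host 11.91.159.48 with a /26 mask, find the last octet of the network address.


Given: IP = 11.91.159.48, prefix = /26
Subnet mask = 255.255.255.192
Last octet of IP: 48
Last octet of mask: 192
Network last octet = 48 AND 192 = 0

0


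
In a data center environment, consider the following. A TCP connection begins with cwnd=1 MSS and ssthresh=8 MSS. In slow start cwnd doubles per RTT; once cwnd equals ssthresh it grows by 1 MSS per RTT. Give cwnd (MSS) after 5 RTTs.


RTT 0: cwnd = 1 MSS (initial)
RTT 1: cwnd = 2 MSS (slow start, doubled)
RTT 2: cwnd = 4 MSS (slow start, doubled)
RTT 3: cwnd = 8 MSS (slow start, doubled)
RTT 4: cwnd = 9 MSS (congestion avoidance, +1)
RTT 5: cwnd = 10 MSS (congestion avoidance, +1)

10


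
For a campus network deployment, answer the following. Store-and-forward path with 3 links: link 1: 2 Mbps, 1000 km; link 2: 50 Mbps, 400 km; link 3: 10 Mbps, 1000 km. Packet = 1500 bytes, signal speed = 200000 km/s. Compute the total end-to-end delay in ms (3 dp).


Packet = 1500 bytes = 12000 bits. Store-and-forward: sum (t_trans + t_prop) per link.
Link 1: t_trans = 12000/(2*10^6) s = 6.0000 ms; t_prop = 1000/200000 s = 5.0000 ms; subtotal = 11.0000 ms
Link 2: t_trans = 12000/(50*10^6) s = 0.2400 ms; t_prop = 400/200000 s = 2.0000 ms; subtotal = 2.2400 ms
Link 3: t_trans = 12000/(10*10^6) s = 1.2000 ms; t_prop = 1000/200000 s = 5.0000 ms; subtotal = 6.2000 ms
End-to-end = 11.0000 + 2.2400 + 6.2000 = 19.4400 ms -> 19.440 ms (3 dp)

19.440


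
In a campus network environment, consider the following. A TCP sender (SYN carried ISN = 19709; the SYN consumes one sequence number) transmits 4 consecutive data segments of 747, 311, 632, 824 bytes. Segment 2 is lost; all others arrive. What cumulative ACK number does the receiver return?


SYN uses sequence number 19709; first data byte = ISN + 1 = 19710.
Segment 1: SEQ = 19710, len = 747 B, covers [19710, 20456]
Segment 2: SEQ = 20457, len = 311 B, covers [20457, 20767] [LOST]
Segment 3: SEQ = 20768, len = 632 B, covers [20768, 21399]
Segment 4: SEQ = 21400, len = 824 B, covers [21400, 22223]
In-order data received: bytes [19710, 20456] (segments 1..1).
Segment 2 missing -> gap begins at byte 20457; later segments buffered out of order.
Cumulative ACK = next expected in-order byte = 19710 + 747 = 20457

20457


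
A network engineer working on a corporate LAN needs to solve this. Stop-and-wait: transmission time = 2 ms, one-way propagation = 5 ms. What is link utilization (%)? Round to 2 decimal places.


Given: Ttrans = 2 ms, Tprop = 5 ms
RTT = 2 * Tprop = 2 * 5 = 10 ms
U = Ttrans / (Ttrans + RTT)
U = 2 / (2 + 10)
U = 2 / 12 = 0.166667
U% = 16.67%

16.67


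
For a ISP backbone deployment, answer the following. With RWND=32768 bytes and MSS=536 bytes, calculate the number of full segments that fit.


Given: RWND = 32768 bytes, MSS = 536 bytes
Full segments = floor(RWND / MSS)
Full segments = floor(32768 / 536)
Full segments = floor(61.1343) = 61

61


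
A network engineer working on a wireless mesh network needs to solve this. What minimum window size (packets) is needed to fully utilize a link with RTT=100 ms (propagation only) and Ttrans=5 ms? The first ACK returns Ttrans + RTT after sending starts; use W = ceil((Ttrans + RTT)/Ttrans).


Given: Ttrans = 5 ms, RTT = 100 ms (= 2 * Tprop, Tprop = 50 ms)
Time until first ACK returns = Ttrans + RTT = 5 + 100 = 105 ms
Need W * Ttrans >= Ttrans + RTT  ->  W >= (Ttrans + RTT) / Ttrans
(Ttrans + RTT) / Ttrans = 105 / 5 = 21
W_min = ceil(21) = 21

21


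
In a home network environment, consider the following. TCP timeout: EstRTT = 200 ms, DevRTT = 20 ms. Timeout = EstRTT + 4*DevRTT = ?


Given: EstRTT = 200 ms, DevRTT = 20 ms
Timeout = EstRTT + 4 * DevRTT
4 * DevRTT = 4 * 20 = 80
Timeout = 200 + 80 = 280 ms

280


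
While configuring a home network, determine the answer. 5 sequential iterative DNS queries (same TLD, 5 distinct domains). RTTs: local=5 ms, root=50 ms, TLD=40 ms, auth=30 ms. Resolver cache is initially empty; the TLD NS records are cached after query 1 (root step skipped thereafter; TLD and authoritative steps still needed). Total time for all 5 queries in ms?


Lookup 1 (cold cache): local + root + TLD + auth = 5 + 50 + 40 + 30 = 125 ms
Lookups 2..5 (TLD NS cached -> skip root; new domain -> still ask TLD and auth): local + TLD + auth = 5 + 40 + 30 = 75 ms each
Remaining 4 lookups: 4 * 75 = 300 ms
Total = 125 + 300 = 425 ms

425


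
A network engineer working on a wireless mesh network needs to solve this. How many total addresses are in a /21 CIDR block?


Given: CIDR prefix /21
Host bits = 32 - 21 = 11
Total addresses = 2^11 = 2048

2048


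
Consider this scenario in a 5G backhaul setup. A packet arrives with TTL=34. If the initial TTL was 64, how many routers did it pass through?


Given: initial TTL = 64, received TTL = 34
Hops = initial TTL - received TTL
Hops = 64 - 34 = 30

30


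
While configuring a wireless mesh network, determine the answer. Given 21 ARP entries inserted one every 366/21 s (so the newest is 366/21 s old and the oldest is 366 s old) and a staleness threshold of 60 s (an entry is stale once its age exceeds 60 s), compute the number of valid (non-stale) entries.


Ages are k * 366/21 s for k = 1..21 (spacing = 17.4286 s).
Entry k is valid iff k * 366/21 <= 60 iff k <= 21 * 60 / 366 = 3.4426
n_valid = floor(3.4426) = 3
(n_stale = 21 - 3 = 18)

3


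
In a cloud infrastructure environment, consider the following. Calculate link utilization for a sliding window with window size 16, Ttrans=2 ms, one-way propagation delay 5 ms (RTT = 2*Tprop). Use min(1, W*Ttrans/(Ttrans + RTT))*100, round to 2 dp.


Given: W = 16, Ttrans = 2 ms, RTT = 10 ms (= 2 * Tprop, Tprop = 5 ms)
Cycle time = Ttrans + RTT = 2 + 10 = 12 ms (first packet sent until its ACK returns)
W * Ttrans = 16 * 2 = 32 ms of sending per cycle
W * Ttrans / (Ttrans + RTT) = 32 / 12 = 2.666667
U = min(1, 2.666667) = 1.000000
U% = 100.00%

100.00


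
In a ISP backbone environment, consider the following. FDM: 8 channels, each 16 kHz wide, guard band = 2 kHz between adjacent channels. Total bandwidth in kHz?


Given: 8 channels, 16 kHz each, guard = 2 kHz
Channel bandwidth = 8 * 16 = 128 kHz
Guard bands = 7 gaps * 2 kHz = 14 kHz
Total = 128 + 14 = 142 kHz

142


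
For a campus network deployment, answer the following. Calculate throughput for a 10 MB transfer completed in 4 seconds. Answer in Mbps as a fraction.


Given: file = 10 MB, time = 4 s
File in Mb = 10 * 8 = 80 Mb
Throughput = 80 / 4 Mbps
Throughput = 20 Mbps

20


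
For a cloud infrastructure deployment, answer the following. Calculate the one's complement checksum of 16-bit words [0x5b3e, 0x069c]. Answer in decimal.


Given words: [0x5b3e, 0x069c]
Step 1: Sum all words
Raw sum = 23358 + 1692 = 25050
One's complement = ~25050 & 0xFFFF = 40485

40485


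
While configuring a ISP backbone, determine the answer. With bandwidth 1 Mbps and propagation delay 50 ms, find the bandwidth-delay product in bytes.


Given: bandwidth = 1 Mbps, delay = 50 ms
BDP in bits = 1 * 10^6 * 50 / 1000
BDP in bits = 50000
BDP in bytes = 50000 / 8 = 6250

6250


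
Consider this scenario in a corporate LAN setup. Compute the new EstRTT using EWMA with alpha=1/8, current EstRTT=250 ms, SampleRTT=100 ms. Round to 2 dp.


Given: EstRTT = 250 ms, SampleRTT = 100 ms, alpha = 1/8
New EstRTT = (1 - alpha) * EstRTT + alpha * SampleRTT
(7/8) * 250 = 218.75
(1/8) * 100 = 12.5
New EstRTT = 218.75 + 12.5 = 231.25 ms -> 231.25 ms (2 dp)

231.25


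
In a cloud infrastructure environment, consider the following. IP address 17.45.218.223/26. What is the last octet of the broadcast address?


Given: IP = 17.45.218.223, prefix = /26
Host bits = 32 - 26 = 6
Network last octet = 223 AND mask = 192
Host part size = 2^6 - 1 = 63
Broadcast last octet = 192 OR 63 = 255

255


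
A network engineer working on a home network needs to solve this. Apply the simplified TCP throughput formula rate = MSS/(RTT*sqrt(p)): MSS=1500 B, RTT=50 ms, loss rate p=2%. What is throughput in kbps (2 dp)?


Given: MSS = 1500 bytes, RTT = 50 ms, loss = 2%
RTT in seconds = 50 / 1000 = 0.05
Loss rate = 2% = 0.02
sqrt(loss) = sqrt(0.02) = 0.141421356237
Throughput (bytes/s) = 1500 / (0.05 * 0.141421356237) = 212132.0344
Throughput (kbps) = 212132.0344 * 8 / 1000 = 1697.056275 -> 1697.06 kbps (2 dp)

1697.06


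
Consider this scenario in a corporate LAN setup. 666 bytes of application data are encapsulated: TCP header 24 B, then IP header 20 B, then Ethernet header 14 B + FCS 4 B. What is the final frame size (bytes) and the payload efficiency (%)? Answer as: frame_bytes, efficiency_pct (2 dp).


TCP segment = 666 + 24 = 690 B
IP packet = 690 + 20 = 710 B
Ethernet frame = 710 + 14 + 4 = 728 B
Efficiency = app / frame = 666 / 728 = 0.914835 = 91.4835% -> 91.48% (2 dp)

728, 91.48


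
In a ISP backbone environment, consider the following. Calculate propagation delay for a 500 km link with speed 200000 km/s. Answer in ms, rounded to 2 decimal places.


Given: distance = 500 km, speed = 200000 km/s
Delay = distance / speed = 500 / 200000 seconds
Delay in ms = 500 * 1000 / 200000
Delay = 2.5000 ms
Rounded to 2 dp = 2.50 ms

2.50


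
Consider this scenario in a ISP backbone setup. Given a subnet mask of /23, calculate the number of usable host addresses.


Given: subnet mask /23
Host bits = 32 - 23 = 9
Total addresses = 2^9 = 512
Usable hosts = 512 - 2 (network + broadcast) = 510

510


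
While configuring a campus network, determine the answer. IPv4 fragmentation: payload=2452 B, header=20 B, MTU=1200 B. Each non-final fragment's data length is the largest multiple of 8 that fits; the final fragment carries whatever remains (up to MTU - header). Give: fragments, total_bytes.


Max data per non-final fragment = floor((MTU - header)/8)*8 = floor((1200 - 20)/8)*8 = floor(1180/8)*8 = 1176 B
Final fragment needs no 8-byte alignment: it can carry up to MTU - header = 1180 B
Non-final fragments needed = ceil((payload - 1180) / 1176) = ceil(1272/1176) = ceil(1.0816) = 2
Number of fragments = 2 + 1 = 3
Fragment sizes (data): 2 * 1176 B + 100 B (last, 100 <= 1180 OK)
Total bytes sent = payload + n_frags * header = 2452 + 3*20 = 2452 + 60 = 2512 B

3, 2512


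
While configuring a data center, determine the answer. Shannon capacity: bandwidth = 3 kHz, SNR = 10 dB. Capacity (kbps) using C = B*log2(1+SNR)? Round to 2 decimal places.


Given: B = 3 kHz, SNR = 10 dB
SNR linear = 10^(10/10) = 10
1 + SNR = 11
log2(11) = 3.4594316186
C = 3 * 1000 * 3.4594316186 = 10378.2949 bps
C = 10.378295 kbps -> 10.38 kbps (2 dp)

10.38


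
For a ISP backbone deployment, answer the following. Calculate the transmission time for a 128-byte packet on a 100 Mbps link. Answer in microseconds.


Given: packet = 128 bytes, bandwidth = 100 Mbps
Packet in bits = 128 * 8 = 1024 bits
Bandwidth = 100 * 10^6 = 100000000 bps
Time = 1024 / 100000000 seconds
Time in us = 1024 * 10^6 / 100000000 = 10.24

10.24


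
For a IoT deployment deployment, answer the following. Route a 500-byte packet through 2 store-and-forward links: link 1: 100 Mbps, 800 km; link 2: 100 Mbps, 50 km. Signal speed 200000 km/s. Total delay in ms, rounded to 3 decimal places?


Packet = 500 bytes = 4000 bits. Store-and-forward: sum (t_trans + t_prop) per link.
Link 1: t_trans = 4000/(100*10^6) s = 0.0400 ms; t_prop = 800/200000 s = 4.0000 ms; subtotal = 4.0400 ms
Link 2: t_trans = 4000/(100*10^6) s = 0.0400 ms; t_prop = 50/200000 s = 0.2500 ms; subtotal = 0.2900 ms
End-to-end = 4.0400 + 0.2900 = 4.3300 ms -> 4.330 ms (3 dp)

4.330


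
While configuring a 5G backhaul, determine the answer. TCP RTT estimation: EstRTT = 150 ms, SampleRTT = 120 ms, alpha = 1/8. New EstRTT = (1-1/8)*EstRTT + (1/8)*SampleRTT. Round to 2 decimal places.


Given: EstRTT = 150 ms, SampleRTT = 120 ms, alpha = 1/8
New EstRTT = (1 - alpha) * EstRTT + alpha * SampleRTT
(7/8) * 150 = 131.25
(1/8) * 120 = 15
New EstRTT = 131.25 + 15 = 146.25 ms -> 146.25 ms (2 dp)

146.25


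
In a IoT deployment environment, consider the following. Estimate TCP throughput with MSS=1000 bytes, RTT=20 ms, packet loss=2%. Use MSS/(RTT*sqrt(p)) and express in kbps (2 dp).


Given: MSS = 1000 bytes, RTT = 20 ms, loss = 2%
RTT in seconds = 20 / 1000 = 0.02
Loss rate = 2% = 0.02
sqrt(loss) = sqrt(0.02) = 0.141421356237
Throughput (bytes/s) = 1000 / (0.02 * 0.141421356237) = 353553.3906
Throughput (kbps) = 353553.3906 * 8 / 1000 = 2828.427125 -> 2828.43 kbps (2 dp)

2828.43


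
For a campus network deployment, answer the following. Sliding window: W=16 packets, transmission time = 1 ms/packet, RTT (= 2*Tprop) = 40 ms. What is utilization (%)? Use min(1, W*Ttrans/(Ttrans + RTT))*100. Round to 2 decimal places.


Given: W = 16, Ttrans = 1 ms, RTT = 40 ms (= 2 * Tprop, Tprop = 20 ms)
Cycle time = Ttrans + RTT = 1 + 40 = 41 ms (first packet sent until its ACK returns)
W * Ttrans = 16 * 1 = 16 ms of sending per cycle
W * Ttrans / (Ttrans + RTT) = 16 / 41 = 0.390244
U = min(1, 0.390244) = 0.390244
U% = 39.02%

39.02


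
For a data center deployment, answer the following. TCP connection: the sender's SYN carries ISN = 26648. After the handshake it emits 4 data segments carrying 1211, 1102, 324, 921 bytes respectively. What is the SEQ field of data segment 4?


The SYN occupies sequence number ISN = 26648, so the first data byte is ISN + 1 = 26649.
SEQ of data segment i = (ISN + 1) + sum of payload sizes of segments 1..i-1.
Segment 1: SEQ = 26649, payload = 1211 bytes
Segment 2: SEQ = 27860, payload = 1102 bytes
Segment 3: SEQ = 28962, payload = 324 bytes
Segment 4: SEQ = 29286, payload = 921 bytes
SEQ of segment 4 = 26649 + 1211 + 1102 + 324 = 29286

29286


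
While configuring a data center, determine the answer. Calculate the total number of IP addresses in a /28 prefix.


Given: CIDR prefix /28
Host bits = 32 - 28 = 4
Total addresses = 2^4 = 16

16


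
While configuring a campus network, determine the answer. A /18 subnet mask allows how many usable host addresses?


Given: subnet mask /18
Host bits = 32 - 18 = 14
Total addresses = 2^14 = 16384
Usable hosts = 16384 - 2 (network + broadcast) = 16382

16382


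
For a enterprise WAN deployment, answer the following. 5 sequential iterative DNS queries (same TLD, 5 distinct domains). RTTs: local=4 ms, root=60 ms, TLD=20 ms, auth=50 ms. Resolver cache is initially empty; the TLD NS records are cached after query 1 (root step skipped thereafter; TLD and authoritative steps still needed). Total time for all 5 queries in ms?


Lookup 1 (cold cache): local + root + TLD + auth = 4 + 60 + 20 + 50 = 134 ms
Lookups 2..5 (TLD NS cached -> skip root; new domain -> still ask TLD and auth): local + TLD + auth = 4 + 20 + 50 = 74 ms each
Remaining 4 lookups: 4 * 74 = 296 ms
Total = 134 + 296 = 430 ms

430


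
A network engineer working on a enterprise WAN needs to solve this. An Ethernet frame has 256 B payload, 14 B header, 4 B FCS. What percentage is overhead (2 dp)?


Given: payload = 256 B, header = 14 B, trailer = 4 B
Overhead bytes = header + trailer = 14 + 4 = 18
Total frame = payload + overhead = 256 + 18 = 274
Overhead % = 18 / 274 * 100 = 6.5693% -> 6.57% (2 dp)

6.57


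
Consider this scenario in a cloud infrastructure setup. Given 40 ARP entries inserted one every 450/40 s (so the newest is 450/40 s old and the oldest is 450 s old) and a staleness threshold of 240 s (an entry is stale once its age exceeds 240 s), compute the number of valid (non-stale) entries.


Ages are k * 450/40 s for k = 1..40 (spacing = 11.2500 s).
Entry k is valid iff k * 450/40 <= 240 iff k <= 40 * 240 / 450 = 21.3333
n_valid = floor(21.3333) = 21
(n_stale = 40 - 21 = 19)

21


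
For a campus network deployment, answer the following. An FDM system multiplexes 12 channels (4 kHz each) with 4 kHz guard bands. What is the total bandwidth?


Given: 12 channels, 4 kHz each, guard = 4 kHz
Channel bandwidth = 12 * 4 = 48 kHz
Guard bands = 11 gaps * 4 kHz = 44 kHz
Total = 48 + 44 = 92 kHz

92


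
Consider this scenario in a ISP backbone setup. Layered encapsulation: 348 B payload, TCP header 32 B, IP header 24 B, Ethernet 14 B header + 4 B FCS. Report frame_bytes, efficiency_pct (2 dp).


TCP segment = 348 + 32 = 380 B
IP packet = 380 + 24 = 404 B
Ethernet frame = 404 + 14 + 4 = 422 B
Efficiency = app / frame = 348 / 422 = 0.824645 = 82.4645% -> 82.46% (2 dp)

422, 82.46


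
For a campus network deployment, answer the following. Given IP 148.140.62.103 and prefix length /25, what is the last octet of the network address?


Given: IP = 148.140.62.103, prefix = /25
Subnet mask = 255.255.255.128
Last octet of IP: 103
Last octet of mask: 128
Network last octet = 103 AND 128 = 0

0


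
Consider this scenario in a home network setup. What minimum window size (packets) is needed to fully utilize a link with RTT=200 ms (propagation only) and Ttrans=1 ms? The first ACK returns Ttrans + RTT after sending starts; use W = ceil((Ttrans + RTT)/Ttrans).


Given: Ttrans = 1 ms, RTT = 200 ms (= 2 * Tprop, Tprop = 100 ms)
Time until first ACK returns = Ttrans + RTT = 1 + 200 = 201 ms
Need W * Ttrans >= Ttrans + RTT  ->  W >= (Ttrans + RTT) / Ttrans
(Ttrans + RTT) / Ttrans = 201 / 1 = 201
W_min = ceil(201) = 201

201


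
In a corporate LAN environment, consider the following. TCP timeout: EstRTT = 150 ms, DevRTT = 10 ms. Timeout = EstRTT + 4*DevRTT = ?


Given: EstRTT = 150 ms, DevRTT = 10 ms
Timeout = EstRTT + 4 * DevRTT
4 * DevRTT = 4 * 10 = 40
Timeout = 150 + 40 = 190 ms

190


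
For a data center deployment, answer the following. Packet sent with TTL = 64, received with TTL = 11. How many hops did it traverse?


Given: initial TTL = 64, received TTL = 11
Hops = initial TTL - received TTL
Hops = 64 - 11 = 53

53


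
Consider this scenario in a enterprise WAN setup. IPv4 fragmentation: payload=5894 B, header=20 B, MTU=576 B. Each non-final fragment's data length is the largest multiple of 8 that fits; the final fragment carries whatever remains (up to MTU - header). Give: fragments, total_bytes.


Max data per non-final fragment = floor((MTU - header)/8)*8 = floor((576 - 20)/8)*8 = floor(556/8)*8 = 552 B
Final fragment needs no 8-byte alignment: it can carry up to MTU - header = 556 B
Non-final fragments needed = ceil((payload - 556) / 552) = ceil(5338/552) = ceil(9.6703) = 10
Number of fragments = 10 + 1 = 11
Fragment sizes (data): 10 * 552 B + 374 B (last, 374 <= 556 OK)
Total bytes sent = payload + n_frags * header = 5894 + 11*20 = 5894 + 220 = 6114 B

11, 6114


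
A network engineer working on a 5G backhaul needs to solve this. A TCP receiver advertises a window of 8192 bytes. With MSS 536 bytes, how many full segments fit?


Given: RWND = 8192 bytes, MSS = 536 bytes
Full segments = floor(RWND / MSS)
Full segments = floor(8192 / 536)
Full segments = floor(15.2836) = 15

15


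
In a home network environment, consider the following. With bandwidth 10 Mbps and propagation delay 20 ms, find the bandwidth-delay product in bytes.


Given: bandwidth = 10 Mbps, delay = 20 ms
BDP in bits = 10 * 10^6 * 20 / 1000
BDP in bits = 200000
BDP in bytes = 200000 / 8 = 25000

25000


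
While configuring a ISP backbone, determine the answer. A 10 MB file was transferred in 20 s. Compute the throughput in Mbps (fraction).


Given: file = 10 MB, time = 20 s
File in Mb = 10 * 8 = 80 Mb
Throughput = 80 / 20 Mbps
Throughput = 4 Mbps

4


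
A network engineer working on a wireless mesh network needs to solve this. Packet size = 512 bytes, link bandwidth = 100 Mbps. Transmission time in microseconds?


Given: packet = 512 bytes, bandwidth = 100 Mbps
Packet in bits = 512 * 8 = 4096 bits
Bandwidth = 100 * 10^6 = 100000000 bps
Time = 4096 / 100000000 seconds
Time in us = 4096 * 10^6 / 100000000 = 40.96

40.96


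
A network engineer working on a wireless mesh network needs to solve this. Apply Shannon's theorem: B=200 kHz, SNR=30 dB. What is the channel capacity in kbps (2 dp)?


Given: B = 200 kHz, SNR = 30 dB
SNR linear = 10^(30/10) = 1000
1 + SNR = 1001
log2(1001) = 9.9672262588
C = 200 * 1000 * 9.9672262588 = 1993445.2518 bps
C = 1993.445252 kbps -> 1993.45 kbps (2 dp)

1993.45


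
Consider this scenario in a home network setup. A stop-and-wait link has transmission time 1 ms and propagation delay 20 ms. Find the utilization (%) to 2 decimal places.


Given: Ttrans = 1 ms, Tprop = 20 ms
RTT = 2 * Tprop = 2 * 20 = 40 ms
U = Ttrans / (Ttrans + RTT)
U = 1 / (1 + 40)
U = 1 / 41 = 0.02439
U% = 2.44%

2.44


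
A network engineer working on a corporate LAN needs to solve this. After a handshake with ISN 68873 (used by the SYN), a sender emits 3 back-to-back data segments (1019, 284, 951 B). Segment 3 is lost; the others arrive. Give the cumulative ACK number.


SYN uses sequence number 68873; first data byte = ISN + 1 = 68874.
Segment 1: SEQ = 68874, len = 1019 B, covers [68874, 69892]
Segment 2: SEQ = 69893, len = 284 B, covers [69893, 70176]
Segment 3: SEQ = 70177, len = 951 B, covers [70177, 71127] [LOST]
In-order data received: bytes [68874, 70176] (segments 1..2).
Segment 3 missing -> gap begins at byte 70177.
Cumulative ACK = next expected in-order byte = 68874 + 1019 + 284 = 70177

70177


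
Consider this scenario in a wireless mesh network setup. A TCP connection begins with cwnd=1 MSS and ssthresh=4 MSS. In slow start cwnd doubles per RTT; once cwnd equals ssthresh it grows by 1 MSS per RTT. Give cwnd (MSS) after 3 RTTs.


RTT 0: cwnd = 1 MSS (initial)
RTT 1: cwnd = 2 MSS (slow start, doubled)
RTT 2: cwnd = 4 MSS (slow start, doubled)
RTT 3: cwnd = 5 MSS (congestion avoidance, +1)

5


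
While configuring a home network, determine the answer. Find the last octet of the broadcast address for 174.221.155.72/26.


Given: IP = 174.221.155.72, prefix = /26
Host bits = 32 - 26 = 6
Network last octet = 72 AND mask = 64
Host part size = 2^6 - 1 = 63
Broadcast last octet = 64 OR 63 = 127

127


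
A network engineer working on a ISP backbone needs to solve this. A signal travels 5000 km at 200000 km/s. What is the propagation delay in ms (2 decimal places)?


Given: distance = 5000 km, speed = 200000 km/s
Delay = distance / speed = 5000 / 200000 seconds
Delay in ms = 5000 * 1000 / 200000
Delay = 25.0000 ms
Rounded to 2 dp = 25.00 ms

25.00


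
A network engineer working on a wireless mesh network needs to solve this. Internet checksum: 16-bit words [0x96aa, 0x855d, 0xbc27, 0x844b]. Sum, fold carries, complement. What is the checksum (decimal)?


Given words: [0x96aa, 0x855d, 0xbc27, 0x844b]
Step 1: Sum all words
Raw sum = 38570 + 34141 + 48167 + 33867 = 154745
Step 2: Fold carry: (23673 + 2) = 23675
One's complement = ~23675 & 0xFFFF = 41860

41860


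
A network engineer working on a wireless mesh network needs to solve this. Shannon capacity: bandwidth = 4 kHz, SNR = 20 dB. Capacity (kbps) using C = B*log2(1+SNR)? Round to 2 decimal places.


Given: B = 4 kHz, SNR = 20 dB
SNR linear = 10^(20/10) = 100
1 + SNR = 101
log2(101) = 6.6582114828
C = 4 * 1000 * 6.6582114828 = 26632.8459 bps
C = 26.632846 kbps -> 26.63 kbps (2 dp)

26.63


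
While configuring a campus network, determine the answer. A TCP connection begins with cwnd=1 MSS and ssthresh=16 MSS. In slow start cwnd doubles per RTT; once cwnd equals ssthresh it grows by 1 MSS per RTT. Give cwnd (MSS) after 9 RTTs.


RTT 0: cwnd = 1 MSS (initial)
RTT 1: cwnd = 2 MSS (slow start, doubled)
RTT 2: cwnd = 4 MSS (slow start, doubled)
RTT 3: cwnd = 8 MSS (slow start, doubled)
RTT 4: cwnd = 16 MSS (slow start, doubled)
RTT 5: cwnd = 17 MSS (congestion avoidance, +1)
RTT 6: cwnd = 18 MSS (congestion avoidance, +1)
RTT 7: cwnd = 19 MSS (congestion avoidance, +1)
RTT 8: cwnd = 20 MSS (congestion avoidance, +1)
RTT 9: cwnd = 21 MSS (congestion avoidance, +1)

21


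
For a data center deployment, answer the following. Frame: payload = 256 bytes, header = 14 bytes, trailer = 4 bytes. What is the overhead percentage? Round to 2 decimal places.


Given: payload = 256 B, header = 14 B, trailer = 4 B
Overhead bytes = header + trailer = 14 + 4 = 18
Total frame = payload + overhead = 256 + 18 = 274
Overhead % = 18 / 274 * 100 = 6.5693% -> 6.57% (2 dp)

6.57


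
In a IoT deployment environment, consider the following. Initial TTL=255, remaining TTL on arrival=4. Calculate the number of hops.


Given: initial TTL = 255, received TTL = 4
Hops = initial TTL - received TTL
Hops = 255 - 4 = 251

251


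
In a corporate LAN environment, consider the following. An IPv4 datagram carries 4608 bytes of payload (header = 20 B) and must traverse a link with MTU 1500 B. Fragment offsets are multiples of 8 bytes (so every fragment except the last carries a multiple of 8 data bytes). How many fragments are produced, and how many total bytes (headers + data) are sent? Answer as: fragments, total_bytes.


Max data per non-final fragment = floor((MTU - header)/8)*8 = floor((1500 - 20)/8)*8 = floor(1480/8)*8 = 1480 B
Final fragment needs no 8-byte alignment: it can carry up to MTU - header = 1480 B
Non-final fragments needed = ceil((payload - 1480) / 1480) = ceil(3128/1480) = ceil(2.1135) = 3
Number of fragments = 3 + 1 = 4
Fragment sizes (data): 3 * 1480 B + 168 B (last, 168 <= 1480 OK)
Total bytes sent = payload + n_frags * header = 4608 + 4*20 = 4608 + 80 = 4688 B

4, 4688


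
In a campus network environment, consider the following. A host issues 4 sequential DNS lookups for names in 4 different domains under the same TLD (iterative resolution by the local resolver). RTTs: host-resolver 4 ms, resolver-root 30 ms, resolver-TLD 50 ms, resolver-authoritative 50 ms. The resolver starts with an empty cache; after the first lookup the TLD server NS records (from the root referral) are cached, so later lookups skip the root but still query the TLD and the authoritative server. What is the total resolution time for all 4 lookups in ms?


Lookup 1 (cold cache): local + root + TLD + auth = 4 + 30 + 50 + 50 = 134 ms
Lookups 2..4 (TLD NS cached -> skip root; new domain -> still ask TLD and auth): local + TLD + auth = 4 + 50 + 50 = 104 ms each
Remaining 3 lookups: 3 * 104 = 312 ms
Total = 134 + 312 = 446 ms

446


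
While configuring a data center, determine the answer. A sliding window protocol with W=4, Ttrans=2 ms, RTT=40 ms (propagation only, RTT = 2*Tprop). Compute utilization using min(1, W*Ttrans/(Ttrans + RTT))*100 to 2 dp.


Given: W = 4, Ttrans = 2 ms, RTT = 40 ms (= 2 * Tprop, Tprop = 20 ms)
Cycle time = Ttrans + RTT = 2 + 40 = 42 ms (first packet sent until its ACK returns)
W * Ttrans = 4 * 2 = 8 ms of sending per cycle
W * Ttrans / (Ttrans + RTT) = 8 / 42 = 0.190476
U = min(1, 0.190476) = 0.190476
U% = 19.05%

19.05


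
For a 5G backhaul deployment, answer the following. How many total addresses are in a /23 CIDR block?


Given: CIDR prefix /23
Host bits = 32 - 23 = 9
Total addresses = 2^9 = 512

512


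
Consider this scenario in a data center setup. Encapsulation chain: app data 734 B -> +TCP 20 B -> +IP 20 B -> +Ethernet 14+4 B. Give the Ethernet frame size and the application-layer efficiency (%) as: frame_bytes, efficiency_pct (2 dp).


TCP segment = 734 + 20 = 754 B
IP packet = 754 + 20 = 774 B
Ethernet frame = 774 + 14 + 4 = 792 B
Efficiency = app / frame = 734 / 792 = 0.926768 = 92.6768% -> 92.68% (2 dp)

792, 92.68


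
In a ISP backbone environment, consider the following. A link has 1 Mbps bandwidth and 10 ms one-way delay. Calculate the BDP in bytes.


Given: bandwidth = 1 Mbps, delay = 10 ms
BDP in bits = 1 * 10^6 * 10 / 1000
BDP in bits = 10000
BDP in bytes = 10000 / 8 = 1250

1250


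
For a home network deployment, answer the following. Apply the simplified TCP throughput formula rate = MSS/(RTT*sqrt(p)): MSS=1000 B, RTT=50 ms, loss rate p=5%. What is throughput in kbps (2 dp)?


Given: MSS = 1000 bytes, RTT = 50 ms, loss = 5%
RTT in seconds = 50 / 1000 = 0.05
Loss rate = 5% = 0.05
sqrt(loss) = sqrt(0.05) = 0.223606797750
Throughput (bytes/s) = 1000 / (0.05 * 0.223606797750) = 89442.7191
Throughput (kbps) = 89442.7191 * 8 / 1000 = 715.541753 -> 715.54 kbps (2 dp)

715.54


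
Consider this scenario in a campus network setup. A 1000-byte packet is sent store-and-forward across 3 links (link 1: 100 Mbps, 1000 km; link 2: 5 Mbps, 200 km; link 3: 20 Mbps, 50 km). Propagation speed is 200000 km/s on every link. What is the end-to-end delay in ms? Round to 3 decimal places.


Packet = 1000 bytes = 8000 bits. Store-and-forward: sum (t_trans + t_prop) per link.
Link 1: t_trans = 8000/(100*10^6) s = 0.0800 ms; t_prop = 1000/200000 s = 5.0000 ms; subtotal = 5.0800 ms
Link 2: t_trans = 8000/(5*10^6) s = 1.6000 ms; t_prop = 200/200000 s = 1.0000 ms; subtotal = 2.6000 ms
Link 3: t_trans = 8000/(20*10^6) s = 0.4000 ms; t_prop = 50/200000 s = 0.2500 ms; subtotal = 0.6500 ms
End-to-end = 5.0800 + 2.6000 + 0.6500 = 8.3300 ms -> 8.330 ms (3 dp)

8.330


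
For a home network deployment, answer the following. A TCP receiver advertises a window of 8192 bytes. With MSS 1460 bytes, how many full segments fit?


Given: RWND = 8192 bytes, MSS = 1460 bytes
Full segments = floor(RWND / MSS)
Full segments = floor(8192 / 1460)
Full segments = floor(5.611) = 5

5


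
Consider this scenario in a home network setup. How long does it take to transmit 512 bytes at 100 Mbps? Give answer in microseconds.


Given: packet = 512 bytes, bandwidth = 100 Mbps
Packet in bits = 512 * 8 = 4096 bits
Bandwidth = 100 * 10^6 = 100000000 bps
Time = 4096 / 100000000 seconds
Time in us = 4096 * 10^6 / 100000000 = 40.96

40.96


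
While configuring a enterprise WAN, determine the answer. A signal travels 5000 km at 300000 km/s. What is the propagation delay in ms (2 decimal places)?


Given: distance = 5000 km, speed = 300000 km/s
Delay = distance / speed = 5000 / 300000 seconds
Delay in ms = 5000 * 1000 / 300000
Delay = 16.6667 ms
Rounded to 2 dp = 16.67 ms

16.67


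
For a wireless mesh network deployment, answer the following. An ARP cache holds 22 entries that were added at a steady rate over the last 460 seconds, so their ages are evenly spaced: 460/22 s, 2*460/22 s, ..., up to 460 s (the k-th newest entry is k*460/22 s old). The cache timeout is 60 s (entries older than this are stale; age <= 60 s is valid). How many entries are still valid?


Ages are k * 460/22 s for k = 1..22 (spacing = 20.9091 s).
Entry k is valid iff k * 460/22 <= 60 iff k <= 22 * 60 / 460 = 2.8696
n_valid = floor(2.8696) = 2
(n_stale = 22 - 2 = 20)

2


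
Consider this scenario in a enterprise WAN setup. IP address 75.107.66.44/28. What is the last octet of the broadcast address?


Given: IP = 75.107.66.44, prefix = /28
Host bits = 32 - 28 = 4
Network last octet = 44 AND mask = 32
Host part size = 2^4 - 1 = 15
Broadcast last octet = 32 OR 15 = 47

47


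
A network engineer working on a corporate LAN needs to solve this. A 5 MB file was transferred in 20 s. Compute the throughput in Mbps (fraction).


Given: file = 5 MB, time = 20 s
File in Mb = 5 * 8 = 40 Mb
Throughput = 40 / 20 Mbps
Throughput = 2 Mbps

2


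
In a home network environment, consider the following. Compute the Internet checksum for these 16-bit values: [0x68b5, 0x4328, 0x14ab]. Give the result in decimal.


Given words: [0x68b5, 0x4328, 0x14ab]
Step 1: Sum all words
Raw sum = 26805 + 17192 + 5291 = 49288
One's complement = ~49288 & 0xFFFF = 16247

16247


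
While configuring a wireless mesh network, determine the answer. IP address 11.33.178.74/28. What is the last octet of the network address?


Given: IP = 11.33.178.74, prefix = /28
Subnet mask = 255.255.255.240
Last octet of IP: 74
Last octet of mask: 240
Network last octet = 74 AND 240 = 64

64


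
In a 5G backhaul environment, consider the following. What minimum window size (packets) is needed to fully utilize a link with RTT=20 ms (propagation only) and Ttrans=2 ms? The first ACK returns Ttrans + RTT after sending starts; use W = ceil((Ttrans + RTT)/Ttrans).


Given: Ttrans = 2 ms, RTT = 20 ms (= 2 * Tprop, Tprop = 10 ms)
Time until first ACK returns = Ttrans + RTT = 2 + 20 = 22 ms
Need W * Ttrans >= Ttrans + RTT  ->  W >= (Ttrans + RTT) / Ttrans
(Ttrans + RTT) / Ttrans = 22 / 2 = 11
W_min = ceil(11) = 11

11


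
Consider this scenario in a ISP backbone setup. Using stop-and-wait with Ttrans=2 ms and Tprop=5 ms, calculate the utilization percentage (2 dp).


Given: Ttrans = 2 ms, Tprop = 5 ms
RTT = 2 * Tprop = 2 * 5 = 10 ms
U = Ttrans / (Ttrans + RTT)
U = 2 / (2 + 10)
U = 2 / 12 = 0.166667
U% = 16.67%

16.67


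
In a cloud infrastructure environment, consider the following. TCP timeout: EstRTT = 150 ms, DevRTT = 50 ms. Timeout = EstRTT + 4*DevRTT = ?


Given: EstRTT = 150 ms, DevRTT = 50 ms
Timeout = EstRTT + 4 * DevRTT
4 * DevRTT = 4 * 50 = 200
Timeout = 150 + 200 = 350 ms

350


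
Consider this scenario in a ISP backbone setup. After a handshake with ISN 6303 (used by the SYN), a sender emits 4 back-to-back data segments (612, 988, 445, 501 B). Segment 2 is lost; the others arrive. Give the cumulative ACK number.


SYN uses sequence number 6303; first data byte = ISN + 1 = 6304.
Segment 1: SEQ = 6304, len = 612 B, covers [6304, 6915]
Segment 2: SEQ = 6916, len = 988 B, covers [6916, 7903] [LOST]
Segment 3: SEQ = 7904, len = 445 B, covers [7904, 8348]
Segment 4: SEQ = 8349, len = 501 B, covers [8349, 8849]
In-order data received: bytes [6304, 6915] (segments 1..1).
Segment 2 missing -> gap begins at byte 6916; later segments buffered out of order.
Cumulative ACK = next expected in-order byte = 6304 + 612 = 6916

6916


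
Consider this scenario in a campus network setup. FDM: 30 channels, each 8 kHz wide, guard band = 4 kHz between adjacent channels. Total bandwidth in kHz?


Given: 30 channels, 8 kHz each, guard = 4 kHz
Channel bandwidth = 30 * 8 = 240 kHz
Guard bands = 29 gaps * 4 kHz = 116 kHz
Total = 240 + 116 = 356 kHz

356


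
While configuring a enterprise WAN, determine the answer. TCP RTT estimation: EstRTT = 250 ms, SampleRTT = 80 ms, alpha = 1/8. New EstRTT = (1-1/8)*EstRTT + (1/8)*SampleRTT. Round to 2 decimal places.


Given: EstRTT = 250 ms, SampleRTT = 80 ms, alpha = 1/8
New EstRTT = (1 - alpha) * EstRTT + alpha * SampleRTT
(7/8) * 250 = 218.75
(1/8) * 80 = 10
New EstRTT = 218.75 + 10 = 228.75 ms -> 228.75 ms (2 dp)

228.75


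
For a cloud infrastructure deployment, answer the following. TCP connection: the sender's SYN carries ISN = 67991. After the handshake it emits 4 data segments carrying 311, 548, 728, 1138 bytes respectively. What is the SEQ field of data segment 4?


The SYN occupies sequence number ISN = 67991, so the first data byte is ISN + 1 = 67992.
SEQ of data segment i = (ISN + 1) + sum of payload sizes of segments 1..i-1.
Segment 1: SEQ = 67992, payload = 311 bytes
Segment 2: SEQ = 68303, payload = 548 bytes
Segment 3: SEQ = 68851, payload = 728 bytes
Segment 4: SEQ = 69579, payload = 1138 bytes
SEQ of segment 4 = 67992 + 311 + 548 + 728 = 69579

69579


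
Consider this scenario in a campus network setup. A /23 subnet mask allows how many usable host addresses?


Given: subnet mask /23
Host bits = 32 - 23 = 9
Total addresses = 2^9 = 512
Usable hosts = 512 - 2 (network + broadcast) = 510

510


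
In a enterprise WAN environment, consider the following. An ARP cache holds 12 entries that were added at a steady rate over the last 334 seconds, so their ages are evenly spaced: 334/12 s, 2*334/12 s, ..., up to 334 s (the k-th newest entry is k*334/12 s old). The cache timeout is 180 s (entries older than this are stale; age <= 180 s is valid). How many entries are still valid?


Ages are k * 334/12 s for k = 1..12 (spacing = 27.8333 s).
Entry k is valid iff k * 334/12 <= 180 iff k <= 12 * 180 / 334 = 6.4671
n_valid = floor(6.4671) = 6
(n_stale = 12 - 6 = 6)

6


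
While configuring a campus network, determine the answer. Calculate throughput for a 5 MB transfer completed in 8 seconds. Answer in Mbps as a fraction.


Given: file = 5 MB, time = 8 s
File in Mb = 5 * 8 = 40 Mb
Throughput = 40 / 8 Mbps
Throughput = 5 Mbps

5


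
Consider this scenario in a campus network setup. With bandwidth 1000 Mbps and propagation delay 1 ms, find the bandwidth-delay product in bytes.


Given: bandwidth = 1000 Mbps, delay = 1 ms
BDP in bits = 1000 * 10^6 * 1 / 1000
BDP in bits = 1000000
BDP in bytes = 1000000 / 8 = 125000

125000


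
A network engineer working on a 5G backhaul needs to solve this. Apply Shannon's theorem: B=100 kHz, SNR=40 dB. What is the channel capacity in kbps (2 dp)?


Given: B = 100 kHz, SNR = 40 dB
SNR linear = 10^(40/10) = 10000
1 + SNR = 10001
log2(10001) = 13.2878566418
C = 100 * 1000 * 13.2878566418 = 1328785.6642 bps
C = 1328.785664 kbps -> 1328.79 kbps (2 dp)

1328.79


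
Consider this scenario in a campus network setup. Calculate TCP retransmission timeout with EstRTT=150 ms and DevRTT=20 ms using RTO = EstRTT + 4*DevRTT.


Given: EstRTT = 150 ms, DevRTT = 20 ms
Timeout = EstRTT + 4 * DevRTT
4 * DevRTT = 4 * 20 = 80
Timeout = 150 + 80 = 230 ms

230


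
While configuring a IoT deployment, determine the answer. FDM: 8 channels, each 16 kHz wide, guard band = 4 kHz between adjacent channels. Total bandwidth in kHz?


Given: 8 channels, 16 kHz each, guard = 4 kHz
Channel bandwidth = 8 * 16 = 128 kHz
Guard bands = 7 gaps * 4 kHz = 28 kHz
Total = 128 + 28 = 156 kHz

156


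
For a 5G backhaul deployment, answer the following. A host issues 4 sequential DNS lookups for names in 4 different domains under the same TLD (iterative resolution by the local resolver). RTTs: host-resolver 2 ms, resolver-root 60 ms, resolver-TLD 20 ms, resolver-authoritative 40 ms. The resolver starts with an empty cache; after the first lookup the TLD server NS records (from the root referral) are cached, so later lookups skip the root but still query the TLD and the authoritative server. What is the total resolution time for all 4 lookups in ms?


Lookup 1 (cold cache): local + root + TLD + auth = 2 + 60 + 20 + 40 = 122 ms
Lookups 2..4 (TLD NS cached -> skip root; new domain -> still ask TLD and auth): local + TLD + auth = 2 + 20 + 40 = 62 ms each
Remaining 3 lookups: 3 * 62 = 186 ms
Total = 122 + 186 = 308 ms

308


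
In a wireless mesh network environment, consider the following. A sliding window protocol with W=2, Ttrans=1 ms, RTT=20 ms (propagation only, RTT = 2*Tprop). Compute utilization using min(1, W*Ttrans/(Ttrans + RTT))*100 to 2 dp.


Given: W = 2, Ttrans = 1 ms, RTT = 20 ms (= 2 * Tprop, Tprop = 10 ms)
Cycle time = Ttrans + RTT = 1 + 20 = 21 ms (first packet sent until its ACK returns)
W * Ttrans = 2 * 1 = 2 ms of sending per cycle
W * Ttrans / (Ttrans + RTT) = 2 / 21 = 0.095238
U = min(1, 0.095238) = 0.095238
U% = 9.52%

9.52
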